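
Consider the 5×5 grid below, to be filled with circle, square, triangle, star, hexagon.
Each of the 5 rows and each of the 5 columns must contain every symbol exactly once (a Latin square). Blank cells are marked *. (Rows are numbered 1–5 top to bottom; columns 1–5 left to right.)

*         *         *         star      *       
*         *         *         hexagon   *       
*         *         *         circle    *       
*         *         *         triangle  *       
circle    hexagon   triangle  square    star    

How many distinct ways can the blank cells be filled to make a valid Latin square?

56

Row 1, column 1: eliminating its row and column leaves {square, triangle, hexagon}.
Row 1, column 2: eliminating its row and column leaves {circle, square, triangle}.
Row 1, column 3: eliminating its row and column leaves {circle, square, hexagon}.
Row 1, column 5: eliminating its row and column leaves {circle, square, triangle, hexagon}.
Row 2, column 1: eliminating its row and column leaves {square, triangle, star}.
Row 2, column 2: eliminating its row and column leaves {circle, square, triangle, star}.
Row 2, column 3: eliminating its row and column leaves {circle, square, star}.
Row 2, column 5: eliminating its row and column leaves {circle, square, triangle}.
Row 3, column 1: eliminating its row and column leaves {square, triangle, star, hexagon}.
Row 3, column 2: eliminating its row and column leaves {square, triangle, star}.
Row 3, column 3: eliminating its row and column leaves {square, star, hexagon}.
Row 3, column 5: eliminating its row and column leaves {square, triangle, hexagon}.
Row 4, column 1: eliminating its row and column leaves {square, star, hexagon}.
Row 4, column 2: eliminating its row and column leaves {circle, square, star}.
Row 4, column 3: eliminating its row and column leaves {circle, square, star, hexagon}.
Row 4, column 5: eliminating its row and column leaves {circle, square, hexagon}.
Enumerating the assignments across these blanks that avoid any row or column repeat gives 56 completions.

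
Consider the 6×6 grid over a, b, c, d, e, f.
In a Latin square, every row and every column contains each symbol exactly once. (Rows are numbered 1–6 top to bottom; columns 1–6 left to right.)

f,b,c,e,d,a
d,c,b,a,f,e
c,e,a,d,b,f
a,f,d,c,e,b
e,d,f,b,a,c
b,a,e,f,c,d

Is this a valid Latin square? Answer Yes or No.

Each row is a permutation of the 6 symbols, and so is each column.

Yes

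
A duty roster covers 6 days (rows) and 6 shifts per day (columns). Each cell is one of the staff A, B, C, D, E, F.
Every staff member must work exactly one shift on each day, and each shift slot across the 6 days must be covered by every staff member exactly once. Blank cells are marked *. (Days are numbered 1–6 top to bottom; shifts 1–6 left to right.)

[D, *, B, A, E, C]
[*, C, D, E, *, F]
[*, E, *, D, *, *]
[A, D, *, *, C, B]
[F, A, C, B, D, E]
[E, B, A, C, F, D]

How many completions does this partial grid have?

Day 1, shift 2: eliminating its day and shift leaves {F}.
Day 2, shift 1: eliminating its day and shift leaves {B}.
Day 2, shift 5: eliminating its day and shift leaves {A, B}.
Day 3, shift 1: eliminating its day and shift leaves {B, C}.
Day 3, shift 3: eliminating its day and shift leaves {F}.
Day 3, shift 5: eliminating its day and shift leaves {A, B}.
Day 3, shift 6: eliminating its day and shift leaves {A}.
Day 4, shift 3: eliminating its day and shift leaves {E, F}.
Day 4, shift 4: eliminating its day and shift leaves {F}.
Only one assignment across all blanks avoids any day or shift repeat, giving 1 completion.

1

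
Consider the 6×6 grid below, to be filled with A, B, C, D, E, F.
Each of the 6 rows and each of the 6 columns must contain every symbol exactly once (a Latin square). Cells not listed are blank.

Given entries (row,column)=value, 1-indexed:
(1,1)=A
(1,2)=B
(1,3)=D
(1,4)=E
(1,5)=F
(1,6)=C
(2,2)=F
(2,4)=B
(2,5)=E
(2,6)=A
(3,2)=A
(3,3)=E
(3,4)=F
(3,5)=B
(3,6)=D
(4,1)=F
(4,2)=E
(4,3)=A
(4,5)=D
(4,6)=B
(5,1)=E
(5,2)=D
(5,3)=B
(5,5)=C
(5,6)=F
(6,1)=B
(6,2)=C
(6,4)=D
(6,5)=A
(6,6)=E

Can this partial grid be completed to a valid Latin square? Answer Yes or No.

No row or column among the givens repeats a symbol, and propagating forced cells runs into no contradiction.
One valid completion exists (for instance, A B D E F C / D F C B E A / C A E F B D / F E A C D B / E D B A C F / B C F D A E).

Yes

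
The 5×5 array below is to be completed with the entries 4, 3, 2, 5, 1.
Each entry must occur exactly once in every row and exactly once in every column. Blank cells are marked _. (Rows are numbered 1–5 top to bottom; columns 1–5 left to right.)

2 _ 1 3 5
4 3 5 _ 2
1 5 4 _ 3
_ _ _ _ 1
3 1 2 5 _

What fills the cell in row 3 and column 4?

2

Row 3 already has {4, 3, 5, 1} and column 4 already has {3, 5}, so row 3, column 4 must be 2.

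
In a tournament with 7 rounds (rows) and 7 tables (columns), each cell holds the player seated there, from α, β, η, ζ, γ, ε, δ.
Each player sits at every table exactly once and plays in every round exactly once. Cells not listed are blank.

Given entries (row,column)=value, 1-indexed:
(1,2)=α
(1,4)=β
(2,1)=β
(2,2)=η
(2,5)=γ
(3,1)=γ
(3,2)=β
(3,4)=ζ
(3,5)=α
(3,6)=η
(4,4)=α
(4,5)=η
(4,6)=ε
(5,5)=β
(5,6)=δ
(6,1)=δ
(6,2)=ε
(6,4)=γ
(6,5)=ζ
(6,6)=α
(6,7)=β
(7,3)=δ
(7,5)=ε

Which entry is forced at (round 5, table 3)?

γ

Round 1, table 5: round 1 has {α, β} and table 5 has {α, β, η, ζ, γ, ε}, leaving only δ.
Round 2, table 6: round 2 has {β, η, γ} and table 6 has {α, η, ε, δ}, leaving only ζ.
Round 1, table 6: round 1 has {α, β, δ} and table 6 has {α, η, ζ, ε, δ}, leaving only γ.
Round 3, table 3: round 3 has {α, β, η, ζ, γ} and table 3 has {δ}, leaving only ε.
Round 2, table 3: round 2 has {β, η, ζ, γ} and table 3 has {ε, δ}, leaving only α.
Round 3, table 7: round 3 has {α, β, η, ζ, γ, ε} and table 7 has {β}, leaving only δ.
Round 2, table 7: round 2 has {α, β, η, ζ, γ} and table 7 has {β, δ}, leaving only ε.
Round 2, table 4: round 2 has {α, β, η, ζ, γ, ε} and table 4 has {α, β, ζ, γ}, leaving only δ.
Round 4, table 1: round 4 has {α, η, ε} and table 1 has {β, γ, δ}, leaving only ζ.
Round 4, table 7: round 4 has {α, η, ζ, ε} and table 7 has {β, ε, δ}, leaving only γ.
Round 4, table 2: round 4 has {α, η, ζ, γ, ε} and table 2 has {α, β, η, ε}, leaving only δ.
Round 4, table 3: round 4 has {α, η, ζ, γ, ε, δ} and table 3 has {α, ε, δ}, leaving only β.
Round 6, table 3: round 6 has {α, β, ζ, γ, ε, δ} and table 3 has {α, β, ε, δ}, leaving only η.
Round 1, table 3: round 1 has {α, β, γ, δ} and table 3 has {α, β, η, ε, δ}, leaving only ζ.
Round 5 already has {β, δ} and table 3 already has {α, β, η, ζ, ε, δ}, so round 5, table 3 must be γ.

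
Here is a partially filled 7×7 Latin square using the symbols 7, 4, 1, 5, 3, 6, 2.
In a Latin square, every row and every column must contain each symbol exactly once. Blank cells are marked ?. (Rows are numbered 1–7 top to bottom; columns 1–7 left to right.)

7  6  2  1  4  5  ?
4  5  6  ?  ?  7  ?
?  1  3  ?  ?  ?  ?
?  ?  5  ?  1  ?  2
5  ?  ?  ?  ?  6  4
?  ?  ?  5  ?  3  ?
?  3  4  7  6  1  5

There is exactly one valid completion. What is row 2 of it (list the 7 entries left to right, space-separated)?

Row 1, column 7: row 1 has {7, 4, 1, 5, 6, 2} and column 7 has {4, 5, 2}, leaving only 3.
Row 2, column 7: row 2 has {7, 4, 5, 6} and column 7 has {4, 5, 3, 2}, leaving only 1.
Row 4, column 6: row 4 has {1, 5, 2} and column 6 has {7, 1, 5, 3, 6}, leaving only 4.
Row 3, column 6: row 3 has {1, 3} and column 6 has {7, 4, 1, 5, 3, 6}, leaving only 2.
Row 3, column 1: row 3 has {1, 3, 2} and column 1 has {7, 4, 5}, leaving only 6.
Row 3, column 4: row 3 has {1, 3, 6, 2} and column 4 has {7, 1, 5}, leaving only 4.
Row 3, column 7: row 3 has {4, 1, 3, 6, 2} and column 7 has {4, 1, 5, 3, 2}, leaving only 7.
Row 3, column 5: row 3 has {7, 4, 1, 3, 6, 2} and column 5 has {4, 1, 6}, leaving only 5.
Row 4, column 1: row 4 has {4, 1, 5, 2} and column 1 has {7, 4, 5, 6}, leaving only 3.
Row 4, column 2: row 4 has {4, 1, 5, 3, 2} and column 2 has {1, 5, 3, 6}, leaving only 7.
Row 4, column 4: row 4 has {7, 4, 1, 5, 3, 2} and column 4 has {7, 4, 1, 5}, leaving only 6.
Row 5, column 2: row 5 has {4, 5, 6} and column 2 has {7, 1, 5, 3, 6}, leaving only 2.
Row 5, column 4: row 5 has {4, 5, 6, 2} and column 4 has {7, 4, 1, 5, 6}, leaving only 3.
Row 2, column 4: row 2 has {7, 4, 1, 5, 6} and column 4 has {7, 4, 1, 5, 3, 6}, leaving only 2.
Row 2, column 5: row 2 has {7, 4, 1, 5, 6, 2} and column 5 has {4, 1, 5, 6}, leaving only 3.
So row 2 reads: 4 5 6 2 3 7 1.

4 5 6 2 3 7 1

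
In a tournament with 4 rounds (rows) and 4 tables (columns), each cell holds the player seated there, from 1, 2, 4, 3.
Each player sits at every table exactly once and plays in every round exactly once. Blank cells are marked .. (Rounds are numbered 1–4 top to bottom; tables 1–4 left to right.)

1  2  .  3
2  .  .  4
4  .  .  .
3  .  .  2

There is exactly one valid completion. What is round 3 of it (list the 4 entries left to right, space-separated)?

4 3 2 1

Round 3, table 4: round 3 has {4} and table 4 has {2, 4, 3}, leaving only 1.
Round 3, table 2: round 3 has {1, 4} and table 2 has {2}, leaving only 3.
Round 3, table 3: round 3 has {1, 4, 3} and table 3 has {}, leaving only 2.
So round 3 reads: 4 3 2 1.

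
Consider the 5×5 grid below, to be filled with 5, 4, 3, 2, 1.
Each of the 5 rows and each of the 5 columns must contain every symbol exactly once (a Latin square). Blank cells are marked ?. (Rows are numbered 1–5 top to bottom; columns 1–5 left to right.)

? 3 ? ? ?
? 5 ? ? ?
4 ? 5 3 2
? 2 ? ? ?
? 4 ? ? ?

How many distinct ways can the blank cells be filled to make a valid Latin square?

56

Row 1, column 1: eliminating its row and column leaves {5, 2, 1}.
Row 1, column 3: eliminating its row and column leaves {4, 2, 1}.
Row 1, column 4: eliminating its row and column leaves {5, 4, 2, 1}.
Row 1, column 5: eliminating its row and column leaves {5, 4, 1}.
Row 2, column 1: eliminating its row and column leaves {3, 2, 1}.
Row 2, column 3: eliminating its row and column leaves {4, 3, 2, 1}.
Row 2, column 4: eliminating its row and column leaves {4, 2, 1}.
Row 2, column 5: eliminating its row and column leaves {4, 3, 1}.
Row 3, column 2: eliminating its row and column leaves {1}.
Row 4, column 1: eliminating its row and column leaves {5, 3, 1}.
Row 4, column 3: eliminating its row and column leaves {4, 3, 1}.
Row 4, column 4: eliminating its row and column leaves {5, 4, 1}.
Row 4, column 5: eliminating its row and column leaves {5, 4, 3, 1}.
Row 5, column 1: eliminating its row and column leaves {5, 3, 2, 1}.
Row 5, column 3: eliminating its row and column leaves {3, 2, 1}.
Row 5, column 4: eliminating its row and column leaves {5, 2, 1}.
Row 5, column 5: eliminating its row and column leaves {5, 3, 1}.
Enumerating the assignments across these blanks that avoid any row or column repeat gives 56 completions.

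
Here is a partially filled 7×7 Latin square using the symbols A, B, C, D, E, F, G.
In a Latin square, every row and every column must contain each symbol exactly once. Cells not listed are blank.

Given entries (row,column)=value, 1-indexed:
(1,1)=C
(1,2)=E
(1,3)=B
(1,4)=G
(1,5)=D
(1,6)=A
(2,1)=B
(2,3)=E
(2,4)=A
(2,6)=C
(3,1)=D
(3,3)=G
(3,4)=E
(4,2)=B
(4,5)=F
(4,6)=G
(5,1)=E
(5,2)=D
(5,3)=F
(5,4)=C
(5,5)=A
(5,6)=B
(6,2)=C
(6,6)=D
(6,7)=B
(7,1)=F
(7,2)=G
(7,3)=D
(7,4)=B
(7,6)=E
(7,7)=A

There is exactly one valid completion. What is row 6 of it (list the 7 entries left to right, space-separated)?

G C A F E D B

Row 6, column 3: row 6 has {B, C, D} and column 3 has {B, D, E, F, G}, leaving only A.
Row 6, column 1: row 6 has {A, B, C, D} and column 1 has {B, C, D, E, F}, leaving only G.
Row 6, column 4: row 6 has {A, B, C, D, G} and column 4 has {A, B, C, E, G}, leaving only F.
Row 6, column 5: row 6 has {A, B, C, D, F, G} and column 5 has {A, D, F}, leaving only E.
So row 6 reads: G C A F E D B.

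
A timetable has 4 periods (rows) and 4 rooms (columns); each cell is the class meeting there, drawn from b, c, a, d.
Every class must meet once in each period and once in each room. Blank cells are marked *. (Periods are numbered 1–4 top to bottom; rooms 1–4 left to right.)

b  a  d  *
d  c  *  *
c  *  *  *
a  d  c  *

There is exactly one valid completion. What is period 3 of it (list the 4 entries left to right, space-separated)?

c b a d

Period 3, room 2: period 3 has {c} and room 2 has {c, a, d}, leaving only b.
Period 3, room 3: period 3 has {b, c} and room 3 has {c, d}, leaving only a.
Period 3, room 4: period 3 has {b, c, a} and room 4 has {}, leaving only d.
So period 3 reads: c b a d.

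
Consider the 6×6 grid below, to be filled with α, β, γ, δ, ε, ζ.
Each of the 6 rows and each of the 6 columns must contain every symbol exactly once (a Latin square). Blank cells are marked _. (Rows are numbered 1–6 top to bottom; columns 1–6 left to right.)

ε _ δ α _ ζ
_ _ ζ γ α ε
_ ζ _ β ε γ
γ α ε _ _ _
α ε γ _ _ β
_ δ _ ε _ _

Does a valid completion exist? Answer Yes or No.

Row 2, column 2: row 2 has {α, γ, ε, ζ} and column 2 has {α, δ, ε, ζ}, so it must be β.
Row 1, column 2: row 1 has {α, δ, ε, ζ} and column 2 has {α, β, δ, ε, ζ}, so it must be γ.
Row 1, column 5: row 1 has {α, γ, δ, ε, ζ} and column 5 has {α, ε}, so it must be β.
Row 2, column 1: row 2 has {α, β, γ, ε, ζ} and column 1 has {α, γ, ε}, so it must be δ.
Now row 3, column 1: row 3 together with column 1 already contain {α, β, γ, δ, ε, ζ} — every symbol — so nothing can go there. The grid has no valid completion.

No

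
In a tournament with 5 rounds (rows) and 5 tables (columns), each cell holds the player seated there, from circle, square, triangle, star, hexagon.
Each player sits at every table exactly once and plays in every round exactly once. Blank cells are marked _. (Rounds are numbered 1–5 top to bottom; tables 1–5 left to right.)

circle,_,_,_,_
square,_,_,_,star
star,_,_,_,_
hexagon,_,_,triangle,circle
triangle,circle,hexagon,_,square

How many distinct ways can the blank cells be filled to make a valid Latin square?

Round 1, table 2: eliminating its round and table leaves {square, triangle, star, hexagon}.
Round 1, table 3: eliminating its round and table leaves {square, triangle, star}.
Round 1, table 4: eliminating its round and table leaves {square, star, hexagon}.
Round 1, table 5: eliminating its round and table leaves {triangle, hexagon}.
Round 2, table 2: eliminating its round and table leaves {triangle, hexagon}.
Round 2, table 3: eliminating its round and table leaves {circle, triangle}.
Round 2, table 4: eliminating its round and table leaves {circle, hexagon}.
Round 3, table 2: eliminating its round and table leaves {square, triangle, hexagon}.
Round 3, table 3: eliminating its round and table leaves {circle, square, triangle}.
Round 3, table 4: eliminating its round and table leaves {circle, square, hexagon}.
Round 3, table 5: eliminating its round and table leaves {triangle, hexagon}.
Round 4, table 2: eliminating its round and table leaves {square, star}.
Round 4, table 3: eliminating its round and table leaves {square, star}.
Round 5, table 4: eliminating its round and table leaves {star}.
Enumerating the assignments across these blanks that avoid any round or table repeat gives 5 completions.

5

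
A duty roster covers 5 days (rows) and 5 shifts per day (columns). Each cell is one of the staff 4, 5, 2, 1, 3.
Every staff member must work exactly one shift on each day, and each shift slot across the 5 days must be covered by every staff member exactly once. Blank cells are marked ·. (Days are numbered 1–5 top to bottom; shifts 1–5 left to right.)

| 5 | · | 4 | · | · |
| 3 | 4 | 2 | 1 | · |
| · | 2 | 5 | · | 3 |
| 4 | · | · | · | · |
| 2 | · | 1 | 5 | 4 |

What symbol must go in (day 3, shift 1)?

1

Day 3 already has {5, 2, 3} and shift 1 already has {4, 5, 2, 3}, so day 3, shift 1 must be 1.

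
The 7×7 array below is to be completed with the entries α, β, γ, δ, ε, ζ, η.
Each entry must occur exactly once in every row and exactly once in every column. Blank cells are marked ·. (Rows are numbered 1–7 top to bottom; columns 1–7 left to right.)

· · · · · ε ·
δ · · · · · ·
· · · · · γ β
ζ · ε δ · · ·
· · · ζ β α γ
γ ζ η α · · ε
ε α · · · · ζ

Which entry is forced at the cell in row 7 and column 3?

Row 5, column 1: row 5 has {α, β, γ, ζ} and column 1 has {γ, δ, ε, ζ}, leaving only η.
Row 3, column 1: row 3 has {β, γ} and column 1 has {γ, δ, ε, ζ, η}, leaving only α.
Row 1, column 1: row 1 has {ε} and column 1 has {α, γ, δ, ε, ζ, η}, leaving only β.
Row 5, column 3: row 5 has {α, β, γ, ζ, η} and column 3 has {ε, η}, leaving only δ.
Row 3, column 3: row 3 has {α, β, γ} and column 3 has {δ, ε, η}, leaving only ζ.
Row 5, column 2: row 5 has {α, β, γ, δ, ζ, η} and column 2 has {α, ζ}, leaving only ε.
Row 6, column 5: row 6 has {α, γ, ε, ζ, η} and column 5 has {β}, leaving only δ.
Row 6, column 6: row 6 has {α, γ, δ, ε, ζ, η} and column 6 has {α, γ, ε}, leaving only β.
Row 4, column 6: row 4 has {δ, ε, ζ} and column 6 has {α, β, γ, ε}, leaving only η.
Row 2, column 6: row 2 has {δ} and column 6 has {α, β, γ, ε, η}, leaving only ζ.
Row 4, column 7: row 4 has {δ, ε, ζ, η} and column 7 has {β, γ, ε, ζ}, leaving only α.
Row 2, column 7: row 2 has {δ, ζ} and column 7 has {α, β, γ, ε, ζ}, leaving only η.
Row 1, column 7: row 1 has {β, ε} and column 7 has {α, β, γ, ε, ζ, η}, leaving only δ.
Row 4, column 5: row 4 has {α, δ, ε, ζ, η} and column 5 has {β, δ}, leaving only γ.
Row 4, column 2: row 4 has {α, γ, δ, ε, ζ, η} and column 2 has {α, ε, ζ}, leaving only β.
Row 2, column 2: row 2 has {δ, ζ, η} and column 2 has {α, β, ε, ζ}, leaving only γ.
Row 1, column 2: row 1 has {β, δ, ε} and column 2 has {α, β, γ, ε, ζ}, leaving only η.
Row 1, column 4: row 1 has {β, δ, ε, η} and column 4 has {α, δ, ζ}, leaving only γ.
Row 1, column 3: row 1 has {β, γ, δ, ε, η} and column 3 has {δ, ε, ζ, η}, leaving only α.
Row 1, column 5: row 1 has {α, β, γ, δ, ε, η} and column 5 has {β, γ, δ}, leaving only ζ.
Row 2, column 3: row 2 has {γ, δ, ζ, η} and column 3 has {α, δ, ε, ζ, η}, leaving only β.
Row 7 already has {α, ε, ζ} and column 3 already has {α, β, δ, ε, ζ, η}, so row 7, column 3 must be γ.

γ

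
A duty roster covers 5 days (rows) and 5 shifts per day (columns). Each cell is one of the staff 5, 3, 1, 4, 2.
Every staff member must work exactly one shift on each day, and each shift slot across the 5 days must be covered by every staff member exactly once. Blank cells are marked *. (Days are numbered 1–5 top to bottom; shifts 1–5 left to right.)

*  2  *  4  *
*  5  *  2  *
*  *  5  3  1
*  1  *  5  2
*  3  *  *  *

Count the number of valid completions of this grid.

Day 1, shift 1: eliminating its day and shift leaves {5, 3, 1}.
Day 1, shift 3: eliminating its day and shift leaves {3, 1}.
Day 1, shift 5: eliminating its day and shift leaves {5, 3}.
Day 2, shift 1: eliminating its day and shift leaves {3, 1, 4}.
Day 2, shift 3: eliminating its day and shift leaves {3, 1, 4}.
Day 2, shift 5: eliminating its day and shift leaves {3, 4}.
Day 3, shift 1: eliminating its day and shift leaves {4, 2}.
Day 3, shift 2: eliminating its day and shift leaves {4}.
Day 4, shift 1: eliminating its day and shift leaves {3, 4}.
Day 4, shift 3: eliminating its day and shift leaves {3, 4}.
Day 5, shift 1: eliminating its day and shift leaves {5, 1, 4, 2}.
Day 5, shift 3: eliminating its day and shift leaves {1, 4, 2}.
Day 5, shift 4: eliminating its day and shift leaves {1}.
Day 5, shift 5: eliminating its day and shift leaves {5, 4}.
Enumerating the assignments across these blanks that avoid any day or shift repeat gives 3 completions.

3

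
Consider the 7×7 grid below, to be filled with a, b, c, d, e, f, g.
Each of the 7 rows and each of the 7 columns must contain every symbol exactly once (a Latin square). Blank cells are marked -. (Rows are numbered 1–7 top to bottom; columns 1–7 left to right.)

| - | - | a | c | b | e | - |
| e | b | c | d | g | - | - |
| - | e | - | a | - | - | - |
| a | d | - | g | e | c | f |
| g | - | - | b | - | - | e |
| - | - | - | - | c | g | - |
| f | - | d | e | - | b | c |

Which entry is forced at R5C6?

a

Row 1, column 1: row 1 has {a, b, c, e} and column 1 has {a, e, f, g}, leaving only d.
Row 1, column 7: row 1 has {a, b, c, d, e} and column 7 has {c, e, f}, leaving only g.
Row 1, column 2: row 1 has {a, b, c, d, e, g} and column 2 has {b, d, e}, leaving only f.
Row 2, column 7: row 2 has {b, c, d, e, g} and column 7 has {c, e, f, g}, leaving only a.
Row 2, column 6: row 2 has {a, b, c, d, e, g} and column 6 has {b, c, e, g}, leaving only f.
Row 3, column 6: row 3 has {a, e} and column 6 has {b, c, e, f, g}, leaving only d.
Row 5 already has {b, e, g} and column 6 already has {b, c, d, e, f, g}, so row 5, column 6 must be a.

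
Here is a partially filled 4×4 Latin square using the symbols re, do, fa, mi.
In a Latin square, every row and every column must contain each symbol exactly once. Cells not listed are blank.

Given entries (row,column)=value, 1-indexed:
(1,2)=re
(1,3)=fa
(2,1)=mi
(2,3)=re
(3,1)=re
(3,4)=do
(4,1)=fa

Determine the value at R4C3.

do

Row 1, column 1: row 1 has {re, fa} and column 1 has {re, fa, mi}, leaving only do.
Row 1, column 4: row 1 has {re, do, fa} and column 4 has {do}, leaving only mi.
Row 2, column 4: row 2 has {re, mi} and column 4 has {do, mi}, leaving only fa.
Row 2, column 2: row 2 has {re, fa, mi} and column 2 has {re}, leaving only do.
Row 3, column 3: row 3 has {re, do} and column 3 has {re, fa}, leaving only mi.
Row 4 already has {fa} and column 3 already has {re, fa, mi}, so row 4, column 3 must be do.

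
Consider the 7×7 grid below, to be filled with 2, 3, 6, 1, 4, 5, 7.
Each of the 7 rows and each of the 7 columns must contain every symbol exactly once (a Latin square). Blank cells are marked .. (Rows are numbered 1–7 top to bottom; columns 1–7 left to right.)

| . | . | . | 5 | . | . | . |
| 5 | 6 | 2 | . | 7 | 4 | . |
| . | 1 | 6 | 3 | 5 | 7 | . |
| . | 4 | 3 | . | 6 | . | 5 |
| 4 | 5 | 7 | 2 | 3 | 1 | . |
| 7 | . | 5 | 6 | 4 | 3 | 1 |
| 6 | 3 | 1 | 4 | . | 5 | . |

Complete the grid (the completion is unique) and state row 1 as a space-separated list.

Row 1, column 3: row 1 has {5} and column 3 has {2, 3, 6, 1, 5, 7}, leaving only 4.
Row 2, column 4: row 2 has {2, 6, 4, 5, 7} and column 4 has {2, 3, 6, 4, 5}, leaving only 1.
Row 2, column 7: row 2 has {2, 6, 1, 4, 5, 7} and column 7 has {1, 5}, leaving only 3.
Row 3, column 1: row 3 has {3, 6, 1, 5, 7} and column 1 has {6, 4, 5, 7}, leaving only 2.
Row 3, column 7: row 3 has {2, 3, 6, 1, 5, 7} and column 7 has {3, 1, 5}, leaving only 4.
Row 4, column 1: row 4 has {3, 6, 4, 5} and column 1 has {2, 6, 4, 5, 7}, leaving only 1.
Row 1, column 1: row 1 has {4, 5} and column 1 has {2, 6, 1, 4, 5, 7}, leaving only 3.
Row 4, column 4: row 4 has {3, 6, 1, 4, 5} and column 4 has {2, 3, 6, 1, 4, 5}, leaving only 7.
Row 4, column 6: row 4 has {3, 6, 1, 4, 5, 7} and column 6 has {3, 1, 4, 5, 7}, leaving only 2.
Row 1, column 6: row 1 has {3, 4, 5} and column 6 has {2, 3, 1, 4, 5, 7}, leaving only 6.
Row 5, column 7: row 5 has {2, 3, 1, 4, 5, 7} and column 7 has {3, 1, 4, 5}, leaving only 6.
Row 6, column 2: row 6 has {3, 6, 1, 4, 5, 7} and column 2 has {3, 6, 1, 4, 5}, leaving only 2.
Row 1, column 2: row 1 has {3, 6, 4, 5} and column 2 has {2, 3, 6, 1, 4, 5}, leaving only 7.
Row 1, column 7: row 1 has {3, 6, 4, 5, 7} and column 7 has {3, 6, 1, 4, 5}, leaving only 2.
Row 1, column 5: row 1 has {2, 3, 6, 4, 5, 7} and column 5 has {3, 6, 4, 5, 7}, leaving only 1.
So row 1 reads: 3 7 4 5 1 6 2.

3 7 4 5 1 6 2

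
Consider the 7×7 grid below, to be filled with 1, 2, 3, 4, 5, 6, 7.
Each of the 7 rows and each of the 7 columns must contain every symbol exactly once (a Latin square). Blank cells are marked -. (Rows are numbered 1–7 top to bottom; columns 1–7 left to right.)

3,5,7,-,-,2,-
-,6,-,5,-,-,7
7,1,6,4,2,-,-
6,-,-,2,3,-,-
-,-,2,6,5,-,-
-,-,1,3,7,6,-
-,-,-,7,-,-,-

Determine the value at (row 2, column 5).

Row 1, column 4: row 1 has {2, 3, 5, 7} and column 4 has {2, 3, 4, 5, 6, 7}, leaving only 1.
Row 2, column 5 is narrowed to {1, 4}.
If it were 4, propagating the remaining blanks reaches a contradiction.
So row 2, column 5 must be 1.

1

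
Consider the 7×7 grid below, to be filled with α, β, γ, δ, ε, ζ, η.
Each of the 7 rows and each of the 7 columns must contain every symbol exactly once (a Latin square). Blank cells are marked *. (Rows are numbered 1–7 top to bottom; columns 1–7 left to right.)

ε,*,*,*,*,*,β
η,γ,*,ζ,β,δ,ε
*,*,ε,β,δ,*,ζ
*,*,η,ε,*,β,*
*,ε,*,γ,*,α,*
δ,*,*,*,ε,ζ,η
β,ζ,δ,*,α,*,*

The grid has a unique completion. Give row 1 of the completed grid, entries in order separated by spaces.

Row 2, column 3: row 2 has {β, γ, δ, ε, ζ, η} and column 3 has {δ, ε, η}, leaving only α.
Row 5, column 1: row 5 has {α, γ, ε} and column 1 has {β, δ, ε, η}, leaving only ζ.
Row 5, column 3: row 5 has {α, γ, ε, ζ} and column 3 has {α, δ, ε, η}, leaving only β.
Row 5, column 5: row 5 has {α, β, γ, ε, ζ} and column 5 has {α, β, δ, ε}, leaving only η.
Row 5, column 7: row 5 has {α, β, γ, ε, ζ, η} and column 7 has {β, ε, ζ, η}, leaving only δ.
Row 6, column 3: row 6 has {δ, ε, ζ, η} and column 3 has {α, β, δ, ε, η}, leaving only γ.
Row 1, column 3: row 1 has {β, ε} and column 3 has {α, β, γ, δ, ε, η}, leaving only ζ.
Row 1, column 5: row 1 has {β, ε, ζ} and column 5 has {α, β, δ, ε, η}, leaving only γ.
Row 1, column 6: row 1 has {β, γ, ε, ζ} and column 6 has {α, β, δ, ζ}, leaving only η.
Row 3, column 6: row 3 has {β, δ, ε, ζ} and column 6 has {α, β, δ, ζ, η}, leaving only γ.
Row 3, column 1: row 3 has {β, γ, δ, ε, ζ} and column 1 has {β, δ, ε, ζ, η}, leaving only α.
Row 3, column 2: row 3 has {α, β, γ, δ, ε, ζ} and column 2 has {γ, ε, ζ}, leaving only η.
Row 4, column 1: row 4 has {β, ε, η} and column 1 has {α, β, δ, ε, ζ, η}, leaving only γ.
Row 4, column 5: row 4 has {β, γ, ε, η} and column 5 has {α, β, γ, δ, ε, η}, leaving only ζ.
Row 4, column 7: row 4 has {β, γ, ε, ζ, η} and column 7 has {β, δ, ε, ζ, η}, leaving only α.
Row 4, column 2: row 4 has {α, β, γ, ε, ζ, η} and column 2 has {γ, ε, ζ, η}, leaving only δ.
Row 1, column 2: row 1 has {β, γ, ε, ζ, η} and column 2 has {γ, δ, ε, ζ, η}, leaving only α.
Row 1, column 4: row 1 has {α, β, γ, ε, ζ, η} and column 4 has {β, γ, ε, ζ}, leaving only δ.
So row 1 reads: ε α ζ δ γ η β.

ε α ζ δ γ η β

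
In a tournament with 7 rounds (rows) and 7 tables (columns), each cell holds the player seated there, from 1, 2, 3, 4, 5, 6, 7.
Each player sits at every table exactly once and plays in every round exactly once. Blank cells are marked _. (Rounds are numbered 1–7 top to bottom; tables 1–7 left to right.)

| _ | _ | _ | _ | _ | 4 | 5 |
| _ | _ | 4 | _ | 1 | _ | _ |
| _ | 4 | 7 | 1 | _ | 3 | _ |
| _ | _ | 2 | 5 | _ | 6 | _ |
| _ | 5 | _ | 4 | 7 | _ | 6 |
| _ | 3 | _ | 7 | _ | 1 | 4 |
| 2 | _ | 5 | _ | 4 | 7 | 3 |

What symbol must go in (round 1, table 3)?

Round 3, table 7: round 3 has {1, 3, 4, 7} and table 7 has {3, 4, 5, 6}, leaving only 2.
Round 2, table 7: round 2 has {1, 4} and table 7 has {2, 3, 4, 5, 6}, leaving only 7.
Round 4, table 5: round 4 has {2, 5, 6} and table 5 has {1, 4, 7}, leaving only 3.
Round 4, table 7: round 4 has {2, 3, 5, 6} and table 7 has {2, 3, 4, 5, 6, 7}, leaving only 1.
Round 4, table 2: round 4 has {1, 2, 3, 5, 6} and table 2 has {3, 4, 5}, leaving only 7.
Round 4, table 1: round 4 has {1, 2, 3, 5, 6, 7} and table 1 has {2}, leaving only 4.
Round 5, table 6: round 5 has {4, 5, 6, 7} and table 6 has {1, 3, 4, 6, 7}, leaving only 2.
Round 2, table 6: round 2 has {1, 4, 7} and table 6 has {1, 2, 3, 4, 6, 7}, leaving only 5.
Round 6, table 3: round 6 has {1, 3, 4, 7} and table 3 has {2, 4, 5, 7}, leaving only 6.
Round 6, table 1: round 6 has {1, 3, 4, 6, 7} and table 1 has {2, 4}, leaving only 5.
Round 3, table 1: round 3 has {1, 2, 3, 4, 7} and table 1 has {2, 4, 5}, leaving only 6.
Round 2, table 1: round 2 has {1, 4, 5, 7} and table 1 has {2, 4, 5, 6}, leaving only 3.
Round 3, table 5: round 3 has {1, 2, 3, 4, 6, 7} and table 5 has {1, 3, 4, 7}, leaving only 5.
Round 5, table 1: round 5 has {2, 4, 5, 6, 7} and table 1 has {2, 3, 4, 5, 6}, leaving only 1.
Round 1, table 1: round 1 has {4, 5} and table 1 has {1, 2, 3, 4, 5, 6}, leaving only 7.
Round 5, table 3: round 5 has {1, 2, 4, 5, 6, 7} and table 3 has {2, 4, 5, 6, 7}, leaving only 3.
Round 1 already has {4, 5, 7} and table 3 already has {2, 3, 4, 5, 6, 7}, so round 1, table 3 must be 1.

1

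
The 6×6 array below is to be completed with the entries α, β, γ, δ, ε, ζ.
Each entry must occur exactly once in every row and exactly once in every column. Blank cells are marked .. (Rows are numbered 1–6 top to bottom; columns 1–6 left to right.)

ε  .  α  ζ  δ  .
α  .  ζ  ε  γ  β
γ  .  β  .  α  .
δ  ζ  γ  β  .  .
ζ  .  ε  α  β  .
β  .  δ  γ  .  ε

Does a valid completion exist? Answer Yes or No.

No row or column among the givens repeats a symbol, and propagating forced cells runs into no contradiction.
One valid completion exists (for instance, ε β α ζ δ γ / α δ ζ ε γ β / γ ε β δ α ζ / δ ζ γ β ε α / ζ γ ε α β δ / β α δ γ ζ ε).

Yes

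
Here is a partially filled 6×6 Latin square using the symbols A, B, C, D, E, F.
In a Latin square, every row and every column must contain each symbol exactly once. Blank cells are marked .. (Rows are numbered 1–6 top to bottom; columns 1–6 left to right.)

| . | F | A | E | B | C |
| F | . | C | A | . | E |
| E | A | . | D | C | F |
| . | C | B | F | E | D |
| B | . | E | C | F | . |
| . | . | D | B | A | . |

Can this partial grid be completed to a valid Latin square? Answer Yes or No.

Row 3, column 3: row 3 together with column 3 already contain {A, B, C, D, E, F} — every symbol — so nothing can go there. The grid has no valid completion.

No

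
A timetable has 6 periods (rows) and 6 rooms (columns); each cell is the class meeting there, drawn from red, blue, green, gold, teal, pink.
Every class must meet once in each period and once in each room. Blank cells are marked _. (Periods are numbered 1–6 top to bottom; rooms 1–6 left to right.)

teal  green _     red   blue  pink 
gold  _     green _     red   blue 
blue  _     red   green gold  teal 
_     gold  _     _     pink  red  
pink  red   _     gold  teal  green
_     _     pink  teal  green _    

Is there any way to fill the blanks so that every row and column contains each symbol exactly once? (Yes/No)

No period or room among the givens repeats a symbol, and propagating forced cells runs into no contradiction.
One valid completion exists (for instance, teal green gold red blue pink / gold teal green pink red blue / blue pink red green gold teal / green gold teal blue pink red / pink red blue gold teal green / red blue pink teal green gold).

Yes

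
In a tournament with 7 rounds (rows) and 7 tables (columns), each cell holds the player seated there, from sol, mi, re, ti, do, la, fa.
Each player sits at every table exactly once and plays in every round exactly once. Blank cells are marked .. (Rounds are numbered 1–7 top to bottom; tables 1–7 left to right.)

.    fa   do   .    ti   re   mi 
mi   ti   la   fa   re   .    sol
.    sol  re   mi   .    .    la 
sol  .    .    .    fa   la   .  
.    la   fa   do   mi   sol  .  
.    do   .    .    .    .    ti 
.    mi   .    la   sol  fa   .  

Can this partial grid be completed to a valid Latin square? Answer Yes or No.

Round 1, table 1: round 1 has {mi, re, ti, do, fa} and table 1 has {sol, mi}, so it must be la.
Round 1, table 4: round 1 has {mi, re, ti, do, la, fa} and table 4 has {mi, do, la, fa}, so it must be sol.
Round 2, table 6: round 2 has {sol, mi, re, ti, la, fa} and table 6 has {sol, re, la, fa}, so it must be do.
Round 3, table 5: round 3 has {sol, mi, re, la} and table 5 has {sol, mi, re, ti, fa}, so it must be do.
Round 3, table 6: round 3 has {sol, mi, re, do, la} and table 6 has {sol, re, do, la, fa}, so it must be ti.
Round 3, table 1: round 3 has {sol, mi, re, ti, do, la} and table 1 has {sol, mi, la}, so it must be fa.
Round 4, table 2: round 4 has {sol, la, fa} and table 2 has {sol, mi, ti, do, la, fa}, so it must be re.
Round 4, table 4: round 4 has {sol, re, la, fa} and table 4 has {sol, mi, do, la, fa}, so it must be ti.
Round 4, table 3: round 4 has {sol, re, ti, la, fa} and table 3 has {re, do, la, fa}, so it must be mi.
Round 4, table 7: round 4 has {sol, mi, re, ti, la, fa} and table 7 has {sol, mi, ti, la}, so it must be do.
Round 5, table 7: round 5 has {sol, mi, do, la, fa} and table 7 has {sol, mi, ti, do, la}, so it must be re.
Now round 7, table 7: round 7 together with table 7 already contain {sol, mi, re, ti, do, la, fa} — every symbol — so nothing can go there. The grid has no valid completion.

No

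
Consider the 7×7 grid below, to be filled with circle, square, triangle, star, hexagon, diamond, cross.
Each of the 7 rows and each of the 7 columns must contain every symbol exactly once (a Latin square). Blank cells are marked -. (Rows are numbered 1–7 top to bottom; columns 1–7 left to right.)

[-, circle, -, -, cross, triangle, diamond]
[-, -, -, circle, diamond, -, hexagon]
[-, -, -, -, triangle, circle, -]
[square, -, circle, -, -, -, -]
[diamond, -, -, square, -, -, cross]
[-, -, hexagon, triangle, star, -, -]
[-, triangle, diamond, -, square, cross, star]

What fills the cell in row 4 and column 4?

cross

Row 3, column 7: row 3 has {circle, triangle} and column 7 has {star, hexagon, diamond, cross}, leaving only square.
Row 4, column 5: row 4 has {circle, square} and column 5 has {square, triangle, star, diamond, cross}, leaving only hexagon.
Row 4, column 7: row 4 has {circle, square, hexagon} and column 7 has {square, star, hexagon, diamond, cross}, leaving only triangle.
Row 5, column 5: row 5 has {square, diamond, cross} and column 5 has {square, triangle, star, hexagon, diamond, cross}, leaving only circle.
Row 6, column 7: row 6 has {triangle, star, hexagon} and column 7 has {square, triangle, star, hexagon, diamond, cross}, leaving only circle.
Row 6, column 1: row 6 has {circle, triangle, star, hexagon} and column 1 has {square, diamond}, leaving only cross.
Row 7, column 4: row 7 has {square, triangle, star, diamond, cross} and column 4 has {circle, square, triangle}, leaving only hexagon.
Row 1, column 4: row 1 has {circle, triangle, diamond, cross} and column 4 has {circle, square, triangle, hexagon}, leaving only star.
Row 1, column 1: row 1 has {circle, triangle, star, diamond, cross} and column 1 has {square, diamond, cross}, leaving only hexagon.
Row 1, column 3: row 1 has {circle, triangle, star, hexagon, diamond, cross} and column 3 has {circle, hexagon, diamond}, leaving only square.
Row 3, column 1: row 3 has {circle, square, triangle} and column 1 has {square, hexagon, diamond, cross}, leaving only star.
Row 2, column 1: row 2 has {circle, hexagon, diamond} and column 1 has {square, star, hexagon, diamond, cross}, leaving only triangle.
Row 3, column 3: row 3 has {circle, square, triangle, star} and column 3 has {circle, square, hexagon, diamond}, leaving only cross.
Row 2, column 3: row 2 has {circle, triangle, hexagon, diamond} and column 3 has {circle, square, hexagon, diamond, cross}, leaving only star.
Row 2, column 6: row 2 has {circle, triangle, star, hexagon, diamond} and column 6 has {circle, triangle, cross}, leaving only square.
Row 2, column 2: row 2 has {circle, square, triangle, star, hexagon, diamond} and column 2 has {circle, triangle}, leaving only cross.
Row 3, column 4: row 3 has {circle, square, triangle, star, cross} and column 4 has {circle, square, triangle, star, hexagon}, leaving only diamond.
Row 4 already has {circle, square, triangle, hexagon} and column 4 already has {circle, square, triangle, star, hexagon, diamond}, so row 4, column 4 must be cross.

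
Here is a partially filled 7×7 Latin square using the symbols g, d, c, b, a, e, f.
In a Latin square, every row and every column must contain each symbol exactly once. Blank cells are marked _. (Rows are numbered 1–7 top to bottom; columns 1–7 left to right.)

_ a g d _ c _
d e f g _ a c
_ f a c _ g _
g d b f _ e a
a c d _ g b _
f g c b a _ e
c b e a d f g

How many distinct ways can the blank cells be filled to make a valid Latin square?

Row 1, column 1: eliminating its row and column leaves {b, e}.
Row 1, column 5: eliminating its row and column leaves {b, e, f}.
Row 1, column 7: eliminating its row and column leaves {b, f}.
Row 2, column 5: eliminating its row and column leaves {b}.
Row 3, column 1: eliminating its row and column leaves {b, e}.
Row 3, column 5: eliminating its row and column leaves {b, e}.
Row 3, column 7: eliminating its row and column leaves {d, b}.
Row 4, column 5: eliminating its row and column leaves {c}.
Row 5, column 4: eliminating its row and column leaves {e}.
Row 5, column 7: eliminating its row and column leaves {f}.
Row 6, column 6: eliminating its row and column leaves {d}.
Only one assignment across all blanks avoids any row or column repeat, giving 1 completion.

1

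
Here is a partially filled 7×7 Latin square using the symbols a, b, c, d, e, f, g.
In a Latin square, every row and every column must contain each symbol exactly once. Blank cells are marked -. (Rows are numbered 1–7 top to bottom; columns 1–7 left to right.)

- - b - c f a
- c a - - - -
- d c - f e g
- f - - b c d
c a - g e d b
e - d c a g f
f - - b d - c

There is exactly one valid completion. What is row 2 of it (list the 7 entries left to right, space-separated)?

d c a f g b e

Row 2, column 5: row 2 has {a, c} and column 5 has {a, b, c, d, e, f}, leaving only g.
Row 2, column 6: row 2 has {a, c, g} and column 6 has {c, d, e, f, g}, leaving only b.
Row 2, column 1: row 2 has {a, b, c, g} and column 1 has {c, e, f}, leaving only d.
Row 2, column 7: row 2 has {a, b, c, d, g} and column 7 has {a, b, c, d, f, g}, leaving only e.
Row 2, column 4: row 2 has {a, b, c, d, e, g} and column 4 has {b, c, g}, leaving only f.
So row 2 reads: d c a f g b e.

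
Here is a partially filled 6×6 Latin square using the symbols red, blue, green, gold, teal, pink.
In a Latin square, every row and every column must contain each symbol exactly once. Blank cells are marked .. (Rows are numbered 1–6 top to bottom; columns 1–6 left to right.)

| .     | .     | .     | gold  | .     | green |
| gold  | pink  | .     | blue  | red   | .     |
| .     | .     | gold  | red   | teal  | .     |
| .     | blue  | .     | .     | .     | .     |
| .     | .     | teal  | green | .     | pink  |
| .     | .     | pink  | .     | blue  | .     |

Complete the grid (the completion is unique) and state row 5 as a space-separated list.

blue red teal green gold pink

Row 5, column 5: row 5 has {green, teal, pink} and column 5 has {red, blue, teal}, leaving only gold.
Row 5, column 2: row 5 has {green, gold, teal, pink} and column 2 has {blue, pink}, leaving only red.
Row 5, column 1: row 5 has {red, green, gold, teal, pink} and column 1 has {gold}, leaving only blue.
So row 5 reads: blue red teal green gold pink.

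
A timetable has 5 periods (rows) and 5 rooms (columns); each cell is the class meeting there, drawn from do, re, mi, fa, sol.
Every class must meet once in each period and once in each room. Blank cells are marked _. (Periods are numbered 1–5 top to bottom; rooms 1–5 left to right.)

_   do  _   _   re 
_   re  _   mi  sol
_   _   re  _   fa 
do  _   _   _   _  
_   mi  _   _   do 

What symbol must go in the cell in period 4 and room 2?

Period 2, room 1: period 2 has {re, mi, sol} and room 1 has {do}, leaving only fa.
Period 2, room 3: period 2 has {re, mi, fa, sol} and room 3 has {re}, leaving only do.
Period 3, room 2: period 3 has {re, fa} and room 2 has {do, re, mi}, leaving only sol.
Period 4 already has {do} and room 2 already has {do, re, mi, sol}, so period 4, room 2 must be fa.

fa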